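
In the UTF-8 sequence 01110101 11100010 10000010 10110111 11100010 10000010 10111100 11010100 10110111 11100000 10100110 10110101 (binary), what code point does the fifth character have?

U+09B5

Offset 0: leading byte 0x75 = 01110101 → 1-byte char #1 = 75.
Offset 1: leading byte 0xE2 = 11100010 → 3-byte char #2 = E2 82 B7.
Offset 4: leading byte 0xE2 = 11100010 → 3-byte char #3 = E2 82 BC.
Offset 7: leading byte 0xD4 = 11010100 → 2-byte char #4 = D4 B7.
Offset 9: leading byte 0xE0 = 11100000 → 3-byte char #5 = E0 A6 B5.
Leading byte 0xE0 = 11100000 matches 1110xxxx → 3-byte sequence.
Byte 1: 0xE0 = 11100000, payload 0000 (4 bits).
Byte 2: 0xA6 = 10100110 (10xxxxxx ✓), payload 100110.
Byte 3: 0xB5 = 10110101 (10xxxxxx ✓), payload 110101.
Concatenate: 0000100110110101 = 0x9B5 (16 bits → U+09B5).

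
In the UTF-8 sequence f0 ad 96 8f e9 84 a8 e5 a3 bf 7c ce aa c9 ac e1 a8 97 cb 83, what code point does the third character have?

U+58FF

Offset 0: leading byte 0xF0 = 11110000 → 4-byte char #1 = F0 AD 96 8F.
Offset 4: leading byte 0xE9 = 11101001 → 3-byte char #2 = E9 84 A8.
Offset 7: leading byte 0xE5 = 11100101 → 3-byte char #3 = E5 A3 BF.
Leading byte 0xE5 = 11100101 matches 1110xxxx → 3-byte sequence.
Byte 1: 0xE5 = 11100101, payload 0101 (4 bits).
Byte 2: 0xA3 = 10100011 (10xxxxxx ✓), payload 100011.
Byte 3: 0xBF = 10111111 (10xxxxxx ✓), payload 111111.
Concatenate: 0101100011111111 = 0x58FF (16 bits → U+58FF).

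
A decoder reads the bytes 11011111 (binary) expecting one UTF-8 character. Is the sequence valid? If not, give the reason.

invalid (sequence truncated)

Leading byte 0xDF = 11011111 → 2-byte form, but only 1 byte is present.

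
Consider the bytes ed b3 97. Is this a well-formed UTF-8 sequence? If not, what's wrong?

Structurally a 3-byte sequence; payload = 0xDCD7.
But 0xDCD7 is in U+D800–U+DFFF, the surrogate range. Surrogates are not Unicode scalar values and are forbidden in UTF-8.

invalid (encodes a surrogate (U+D800–U+DFFF))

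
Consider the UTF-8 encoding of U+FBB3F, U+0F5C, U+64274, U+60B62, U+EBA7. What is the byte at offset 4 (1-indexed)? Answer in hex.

0xBF

1-indexed offset 4 is 0-indexed offset 3.
U+FBB3F → 4-byte form F3 BB AC BF at offsets 0–3.
Offset 3 falls in char 1's range; it's byte 4 of F3 BB AC BF = 0xBF.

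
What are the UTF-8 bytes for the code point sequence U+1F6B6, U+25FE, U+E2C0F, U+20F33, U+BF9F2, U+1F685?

U+1F6B6: 4-byte form → F0 9F 9A B6.
U+25FE: 3-byte form → E2 97 BE.
U+E2C0F: 4-byte form → F3 A2 B0 8F.
U+20F33: 4-byte form → F0 A0 BC B3.
U+BF9F2: 4-byte form → F2 BF A7 B2.
U+1F685: 4-byte form → F0 9F 9A 85.
Concatenated (23 bytes): F0 9F 9A B6 E2 97 BE F3 A2 B0 8F F0 A0 BC B3 F2 BF A7 B2 F0 9F 9A 85.

F0 9F 9A B6 E2 97 BE F3 A2 B0 8F F0 A0 BC B3 F2 BF A7 B2 F0 9F 9A 85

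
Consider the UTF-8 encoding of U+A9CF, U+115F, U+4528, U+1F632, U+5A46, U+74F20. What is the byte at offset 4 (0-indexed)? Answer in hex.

0x85

U+A9CF → 3-byte form EA A7 8F at offsets 0–2.
U+115F → 3-byte form E1 85 9F at offsets 3–5.
Offset 4 falls in char 2's range; it's byte 2 of E1 85 9F = 0x85.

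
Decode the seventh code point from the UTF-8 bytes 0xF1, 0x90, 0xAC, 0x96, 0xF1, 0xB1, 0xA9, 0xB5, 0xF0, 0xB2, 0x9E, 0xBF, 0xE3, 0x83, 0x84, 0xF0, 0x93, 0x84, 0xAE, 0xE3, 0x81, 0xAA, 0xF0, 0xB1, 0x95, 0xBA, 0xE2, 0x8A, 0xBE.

Offset 0: leading byte 0xF1 = 11110001 → 4-byte char #1 = F1 90 AC 96.
Offset 4: leading byte 0xF1 = 11110001 → 4-byte char #2 = F1 B1 A9 B5.
Offset 8: leading byte 0xF0 = 11110000 → 4-byte char #3 = F0 B2 9E BF.
Offset 12: leading byte 0xE3 = 11100011 → 3-byte char #4 = E3 83 84.
Offset 15: leading byte 0xF0 = 11110000 → 4-byte char #5 = F0 93 84 AE.
Offset 19: leading byte 0xE3 = 11100011 → 3-byte char #6 = E3 81 AA.
Offset 22: leading byte 0xF0 = 11110000 → 4-byte char #7 = F0 B1 95 BA.
Leading byte 0xF0 = 11110000 matches 11110xxx → 4-byte sequence.
Byte 1: 0xF0 = 11110000, payload 000 (3 bits).
Byte 2: 0xB1 = 10110001 (10xxxxxx ✓), payload 110001.
Byte 3: 0x95 = 10010101 (10xxxxxx ✓), payload 010101.
Byte 4: 0xBA = 10111010 (10xxxxxx ✓), payload 111010.
Concatenate: 000110001010101111010 = 0x3157A (21 bits → U+3157A).

U+3157A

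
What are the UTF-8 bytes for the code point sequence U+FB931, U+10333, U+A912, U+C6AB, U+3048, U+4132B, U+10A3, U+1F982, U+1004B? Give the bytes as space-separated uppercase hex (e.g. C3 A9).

U+FB931: 4-byte form → F3 BB A4 B1.
U+10333: 4-byte form → F0 90 8C B3.
U+A912: 3-byte form → EA A4 92.
U+C6AB: 3-byte form → EC 9A AB.
U+3048: 3-byte form → E3 81 88.
U+4132B: 4-byte form → F1 81 8C AB.
U+10A3: 3-byte form → E1 82 A3.
U+1F982: 4-byte form → F0 9F A6 82.
U+1004B: 4-byte form → F0 90 81 8B.
Concatenated (32 bytes): F3 BB A4 B1 F0 90 8C B3 EA A4 92 EC 9A AB E3 81 88 F1 81 8C AB E1 82 A3 F0 9F A6 82 F0 90 81 8B.

F3 BB A4 B1 F0 90 8C B3 EA A4 92 EC 9A AB E3 81 88 F1 81 8C AB E1 82 A3 F0 9F A6 82 F0 90 81 8B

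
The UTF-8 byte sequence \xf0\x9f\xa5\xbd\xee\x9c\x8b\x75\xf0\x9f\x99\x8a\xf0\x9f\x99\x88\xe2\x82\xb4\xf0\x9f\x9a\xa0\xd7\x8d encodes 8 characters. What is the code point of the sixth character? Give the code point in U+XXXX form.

Offset 0: leading byte 0xF0 = 11110000 → 4-byte char #1 = F0 9F A5 BD.
Offset 4: leading byte 0xEE = 11101110 → 3-byte char #2 = EE 9C 8B.
Offset 7: leading byte 0x75 = 01110101 → 1-byte char #3 = 75.
Offset 8: leading byte 0xF0 = 11110000 → 4-byte char #4 = F0 9F 99 8A.
Offset 12: leading byte 0xF0 = 11110000 → 4-byte char #5 = F0 9F 99 88.
Offset 16: leading byte 0xE2 = 11100010 → 3-byte char #6 = E2 82 B4.
Leading byte 0xE2 = 11100010 matches 1110xxxx → 3-byte sequence.
Byte 1: 0xE2 = 11100010, payload 0010 (4 bits).
Byte 2: 0x82 = 10000010 (10xxxxxx ✓), payload 000010.
Byte 3: 0xB4 = 10110100 (10xxxxxx ✓), payload 110100.
Concatenate: 0010000010110100 = 0x20B4 (16 bits → U+20B4).

U+20B4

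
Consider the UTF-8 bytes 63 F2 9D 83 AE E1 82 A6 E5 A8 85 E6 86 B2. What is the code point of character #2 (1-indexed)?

U+9D0EE

Offset 0: leading byte 0x63 = 01100011 → 1-byte char #1 = 63.
Offset 1: leading byte 0xF2 = 11110010 → 4-byte char #2 = F2 9D 83 AE.
Leading byte 0xF2 = 11110010 matches 11110xxx → 4-byte sequence.
Byte 1: 0xF2 = 11110010, payload 010 (3 bits).
Byte 2: 0x9D = 10011101 (10xxxxxx ✓), payload 011101.
Byte 3: 0x83 = 10000011 (10xxxxxx ✓), payload 000011.
Byte 4: 0xAE = 10101110 (10xxxxxx ✓), payload 101110.
Concatenate: 010011101000011101110 = 0x9D0EE (21 bits → U+9D0EE).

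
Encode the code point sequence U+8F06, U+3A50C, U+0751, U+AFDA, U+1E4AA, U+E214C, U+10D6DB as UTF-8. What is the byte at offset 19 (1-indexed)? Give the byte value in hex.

0x85

1-indexed offset 19 is 0-indexed offset 18.
U+8F06 → 3-byte form E8 BC 86 at offsets 0–2.
U+3A50C → 4-byte form F0 BA 94 8C at offsets 3–6.
U+0751 → 2-byte form DD 91 at offsets 7–8.
U+AFDA → 3-byte form EA BF 9A at offsets 9–11.
U+1E4AA → 4-byte form F0 9E 92 AA at offsets 12–15.
U+E214C → 4-byte form F3 A2 85 8C at offsets 16–19.
Offset 18 falls in char 6's range; it's byte 3 of F3 A2 85 8C = 0x85.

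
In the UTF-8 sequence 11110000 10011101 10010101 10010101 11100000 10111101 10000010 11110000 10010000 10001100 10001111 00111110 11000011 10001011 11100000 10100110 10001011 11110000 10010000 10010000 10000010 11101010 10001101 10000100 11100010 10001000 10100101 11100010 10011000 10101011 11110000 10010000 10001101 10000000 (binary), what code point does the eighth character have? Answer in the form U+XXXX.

Offset 0: leading byte 0xF0 = 11110000 → 4-byte char #1 = F0 9D 95 95.
Offset 4: leading byte 0xE0 = 11100000 → 3-byte char #2 = E0 BD 82.
Offset 7: leading byte 0xF0 = 11110000 → 4-byte char #3 = F0 90 8C 8F.
Offset 11: leading byte 0x3E = 00111110 → 1-byte char #4 = 3E.
Offset 12: leading byte 0xC3 = 11000011 → 2-byte char #5 = C3 8B.
Offset 14: leading byte 0xE0 = 11100000 → 3-byte char #6 = E0 A6 8B.
Offset 17: leading byte 0xF0 = 11110000 → 4-byte char #7 = F0 90 90 82.
Offset 21: leading byte 0xEA = 11101010 → 3-byte char #8 = EA 8D 84.
Leading byte 0xEA = 11101010 matches 1110xxxx → 3-byte sequence.
Byte 1: 0xEA = 11101010, payload 1010 (4 bits).
Byte 2: 0x8D = 10001101 (10xxxxxx ✓), payload 001101.
Byte 3: 0x84 = 10000100 (10xxxxxx ✓), payload 000100.
Concatenate: 1010001101000100 = 0xA344 (16 bits → U+A344).

U+A344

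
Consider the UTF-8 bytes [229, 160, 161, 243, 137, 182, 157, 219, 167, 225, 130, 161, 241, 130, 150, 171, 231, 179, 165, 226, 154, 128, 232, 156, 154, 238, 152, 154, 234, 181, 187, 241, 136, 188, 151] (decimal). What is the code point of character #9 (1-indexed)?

Offset 0: leading byte 0xE5 = 11100101 → 3-byte char #1 = E5 A0 A1.
Offset 3: leading byte 0xF3 = 11110011 → 4-byte char #2 = F3 89 B6 9D.
Offset 7: leading byte 0xDB = 11011011 → 2-byte char #3 = DB A7.
Offset 9: leading byte 0xE1 = 11100001 → 3-byte char #4 = E1 82 A1.
Offset 12: leading byte 0xF1 = 11110001 → 4-byte char #5 = F1 82 96 AB.
Offset 16: leading byte 0xE7 = 11100111 → 3-byte char #6 = E7 B3 A5.
Offset 19: leading byte 0xE2 = 11100010 → 3-byte char #7 = E2 9A 80.
Offset 22: leading byte 0xE8 = 11101000 → 3-byte char #8 = E8 9C 9A.
Offset 25: leading byte 0xEE = 11101110 → 3-byte char #9 = EE 98 9A.
Leading byte 0xEE = 11101110 matches 1110xxxx → 3-byte sequence.
Byte 1: 0xEE = 11101110, payload 1110 (4 bits).
Byte 2: 0x98 = 10011000 (10xxxxxx ✓), payload 011000.
Byte 3: 0x9A = 10011010 (10xxxxxx ✓), payload 011010.
Concatenate: 1110011000011010 = 0xE61A (16 bits → U+E61A).

U+E61A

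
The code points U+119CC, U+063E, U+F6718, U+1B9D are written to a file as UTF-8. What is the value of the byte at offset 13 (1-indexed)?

1-indexed offset 13 is 0-indexed offset 12.
U+119CC → 4-byte form F0 91 A7 8C at offsets 0–3.
U+063E → 2-byte form D8 BE at offsets 4–5.
U+F6718 → 4-byte form F3 B6 9C 98 at offsets 6–9.
U+1B9D → 3-byte form E1 AE 9D at offsets 10–12.
Offset 12 falls in char 4's range; it's byte 3 of E1 AE 9D = 0x9D.

0x9D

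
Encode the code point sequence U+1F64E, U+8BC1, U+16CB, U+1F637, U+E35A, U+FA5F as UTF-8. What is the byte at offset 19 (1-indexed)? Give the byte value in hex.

1-indexed offset 19 is 0-indexed offset 18.
U+1F64E → 4-byte form F0 9F 99 8E at offsets 0–3.
U+8BC1 → 3-byte form E8 AF 81 at offsets 4–6.
U+16CB → 3-byte form E1 9B 8B at offsets 7–9.
U+1F637 → 4-byte form F0 9F 98 B7 at offsets 10–13.
U+E35A → 3-byte form EE 8D 9A at offsets 14–16.
U+FA5F → 3-byte form EF A9 9F at offsets 17–19.
Offset 18 falls in char 6's range; it's byte 2 of EF A9 9F = 0xA9.

0xA9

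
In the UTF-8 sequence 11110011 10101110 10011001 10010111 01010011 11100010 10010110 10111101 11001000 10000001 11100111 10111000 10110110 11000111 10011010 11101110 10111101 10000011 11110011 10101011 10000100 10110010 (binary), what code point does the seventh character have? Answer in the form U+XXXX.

U+EF43

Offset 0: leading byte 0xF3 = 11110011 → 4-byte char #1 = F3 AE 99 97.
Offset 4: leading byte 0x53 = 01010011 → 1-byte char #2 = 53.
Offset 5: leading byte 0xE2 = 11100010 → 3-byte char #3 = E2 96 BD.
Offset 8: leading byte 0xC8 = 11001000 → 2-byte char #4 = C8 81.
Offset 10: leading byte 0xE7 = 11100111 → 3-byte char #5 = E7 B8 B6.
Offset 13: leading byte 0xC7 = 11000111 → 2-byte char #6 = C7 9A.
Offset 15: leading byte 0xEE = 11101110 → 3-byte char #7 = EE BD 83.
Leading byte 0xEE = 11101110 matches 1110xxxx → 3-byte sequence.
Byte 1: 0xEE = 11101110, payload 1110 (4 bits).
Byte 2: 0xBD = 10111101 (10xxxxxx ✓), payload 111101.
Byte 3: 0x83 = 10000011 (10xxxxxx ✓), payload 000011.
Concatenate: 1110111101000011 = 0xEF43 (16 bits → U+EF43).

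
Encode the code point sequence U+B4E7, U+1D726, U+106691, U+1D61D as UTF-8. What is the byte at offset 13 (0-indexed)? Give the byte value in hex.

U+B4E7 → 3-byte form EB 93 A7 at offsets 0–2.
U+1D726 → 4-byte form F0 9D 9C A6 at offsets 3–6.
U+106691 → 4-byte form F4 86 9A 91 at offsets 7–10.
U+1D61D → 4-byte form F0 9D 98 9D at offsets 11–14.
Offset 13 falls in char 4's range; it's byte 3 of F0 9D 98 9D = 0x98.

0x98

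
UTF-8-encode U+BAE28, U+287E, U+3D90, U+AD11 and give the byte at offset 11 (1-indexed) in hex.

0xEA

1-indexed offset 11 is 0-indexed offset 10.
U+BAE28 → 4-byte form F2 BA B8 A8 at offsets 0–3.
U+287E → 3-byte form E2 A1 BE at offsets 4–6.
U+3D90 → 3-byte form E3 B6 90 at offsets 7–9.
U+AD11 → 3-byte form EA B4 91 at offsets 10–12.
Offset 10 falls in char 4's range; it's byte 1 of EA B4 91 = 0xEA.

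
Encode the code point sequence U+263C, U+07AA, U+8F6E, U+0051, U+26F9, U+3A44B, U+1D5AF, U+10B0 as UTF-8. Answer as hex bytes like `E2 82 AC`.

U+263C: 3-byte form → E2 98 BC.
U+07AA: 2-byte form → DE AA.
U+8F6E: 3-byte form → E8 BD AE.
U+0051: 1-byte form → 51.
U+26F9: 3-byte form → E2 9B B9.
U+3A44B: 4-byte form → F0 BA 91 8B.
U+1D5AF: 4-byte form → F0 9D 96 AF.
U+10B0: 3-byte form → E1 82 B0.
Concatenated (23 bytes): E2 98 BC DE AA E8 BD AE 51 E2 9B B9 F0 BA 91 8B F0 9D 96 AF E1 82 B0.

E2 98 BC DE AA E8 BD AE 51 E2 9B B9 F0 BA 91 8B F0 9D 96 AF E1 82 B0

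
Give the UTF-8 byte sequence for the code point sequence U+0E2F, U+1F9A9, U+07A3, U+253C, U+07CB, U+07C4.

E0 B8 AF F0 9F A6 A9 DE A3 E2 94 BC DF 8B DF 84

U+0E2F: 3-byte form → E0 B8 AF.
U+1F9A9: 4-byte form → F0 9F A6 A9.
U+07A3: 2-byte form → DE A3.
U+253C: 3-byte form → E2 94 BC.
U+07CB: 2-byte form → DF 8B.
U+07C4: 2-byte form → DF 84.
Concatenated (16 bytes): E0 B8 AF F0 9F A6 A9 DE A3 E2 94 BC DF 8B DF 84.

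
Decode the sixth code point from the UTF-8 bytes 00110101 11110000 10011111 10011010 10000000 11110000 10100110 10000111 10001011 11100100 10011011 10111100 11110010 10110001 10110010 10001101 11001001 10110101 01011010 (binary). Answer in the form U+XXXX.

U+0275

Offset 0: leading byte 0x35 = 00110101 → 1-byte char #1 = 35.
Offset 1: leading byte 0xF0 = 11110000 → 4-byte char #2 = F0 9F 9A 80.
Offset 5: leading byte 0xF0 = 11110000 → 4-byte char #3 = F0 A6 87 8B.
Offset 9: leading byte 0xE4 = 11100100 → 3-byte char #4 = E4 9B BC.
Offset 12: leading byte 0xF2 = 11110010 → 4-byte char #5 = F2 B1 B2 8D.
Offset 16: leading byte 0xC9 = 11001001 → 2-byte char #6 = C9 B5.
Leading byte 0xC9 = 11001001 matches 110xxxxx → 2-byte sequence.
Byte 1: 0xC9 = 11001001, payload 01001 (5 bits).
Byte 2: 0xB5 = 10110101 (10xxxxxx ✓), payload 110101.
Concatenate: 01001110101 = 0x275 (11 bits → U+0275).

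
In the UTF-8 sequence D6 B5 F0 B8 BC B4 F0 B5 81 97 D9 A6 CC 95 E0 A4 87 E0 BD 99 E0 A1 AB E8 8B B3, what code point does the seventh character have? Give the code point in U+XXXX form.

U+0F59

Offset 0: leading byte 0xD6 = 11010110 → 2-byte char #1 = D6 B5.
Offset 2: leading byte 0xF0 = 11110000 → 4-byte char #2 = F0 B8 BC B4.
Offset 6: leading byte 0xF0 = 11110000 → 4-byte char #3 = F0 B5 81 97.
Offset 10: leading byte 0xD9 = 11011001 → 2-byte char #4 = D9 A6.
Offset 12: leading byte 0xCC = 11001100 → 2-byte char #5 = CC 95.
Offset 14: leading byte 0xE0 = 11100000 → 3-byte char #6 = E0 A4 87.
Offset 17: leading byte 0xE0 = 11100000 → 3-byte char #7 = E0 BD 99.
Leading byte 0xE0 = 11100000 matches 1110xxxx → 3-byte sequence.
Byte 1: 0xE0 = 11100000, payload 0000 (4 bits).
Byte 2: 0xBD = 10111101 (10xxxxxx ✓), payload 111101.
Byte 3: 0x99 = 10011001 (10xxxxxx ✓), payload 011001.
Concatenate: 0000111101011001 = 0xF59 (16 bits → U+0F59).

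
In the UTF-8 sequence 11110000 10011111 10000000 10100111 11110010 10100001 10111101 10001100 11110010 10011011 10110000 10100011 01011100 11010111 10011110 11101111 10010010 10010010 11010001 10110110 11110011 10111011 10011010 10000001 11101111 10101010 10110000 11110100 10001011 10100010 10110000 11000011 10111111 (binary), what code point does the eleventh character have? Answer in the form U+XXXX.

Offset 0: leading byte 0xF0 = 11110000 → 4-byte char #1 = F0 9F 80 A7.
Offset 4: leading byte 0xF2 = 11110010 → 4-byte char #2 = F2 A1 BD 8C.
Offset 8: leading byte 0xF2 = 11110010 → 4-byte char #3 = F2 9B B0 A3.
Offset 12: leading byte 0x5C = 01011100 → 1-byte char #4 = 5C.
Offset 13: leading byte 0xD7 = 11010111 → 2-byte char #5 = D7 9E.
Offset 15: leading byte 0xEF = 11101111 → 3-byte char #6 = EF 92 92.
Offset 18: leading byte 0xD1 = 11010001 → 2-byte char #7 = D1 B6.
Offset 20: leading byte 0xF3 = 11110011 → 4-byte char #8 = F3 BB 9A 81.
Offset 24: leading byte 0xEF = 11101111 → 3-byte char #9 = EF AA B0.
Offset 27: leading byte 0xF4 = 11110100 → 4-byte char #10 = F4 8B A2 B0.
Offset 31: leading byte 0xC3 = 11000011 → 2-byte char #11 = C3 BF.
Leading byte 0xC3 = 11000011 matches 110xxxxx → 2-byte sequence.
Byte 1: 0xC3 = 11000011, payload 00011 (5 bits).
Byte 2: 0xBF = 10111111 (10xxxxxx ✓), payload 111111.
Concatenate: 00011111111 = 0xFF (11 bits → U+00FF).

U+00FF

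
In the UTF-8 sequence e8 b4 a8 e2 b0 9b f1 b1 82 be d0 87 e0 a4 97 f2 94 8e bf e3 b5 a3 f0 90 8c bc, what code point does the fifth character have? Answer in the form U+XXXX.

U+0917

Offset 0: leading byte 0xE8 = 11101000 → 3-byte char #1 = E8 B4 A8.
Offset 3: leading byte 0xE2 = 11100010 → 3-byte char #2 = E2 B0 9B.
Offset 6: leading byte 0xF1 = 11110001 → 4-byte char #3 = F1 B1 82 BE.
Offset 10: leading byte 0xD0 = 11010000 → 2-byte char #4 = D0 87.
Offset 12: leading byte 0xE0 = 11100000 → 3-byte char #5 = E0 A4 97.
Leading byte 0xE0 = 11100000 matches 1110xxxx → 3-byte sequence.
Byte 1: 0xE0 = 11100000, payload 0000 (4 bits).
Byte 2: 0xA4 = 10100100 (10xxxxxx ✓), payload 100100.
Byte 3: 0x97 = 10010111 (10xxxxxx ✓), payload 010111.
Concatenate: 0000100100010111 = 0x917 (16 bits → U+0917).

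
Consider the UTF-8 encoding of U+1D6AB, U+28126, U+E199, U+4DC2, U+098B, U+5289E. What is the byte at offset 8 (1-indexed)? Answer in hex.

0xA6

1-indexed offset 8 is 0-indexed offset 7.
U+1D6AB → 4-byte form F0 9D 9A AB at offsets 0–3.
U+28126 → 4-byte form F0 A8 84 A6 at offsets 4–7.
Offset 7 falls in char 2's range; it's byte 4 of F0 A8 84 A6 = 0xA6.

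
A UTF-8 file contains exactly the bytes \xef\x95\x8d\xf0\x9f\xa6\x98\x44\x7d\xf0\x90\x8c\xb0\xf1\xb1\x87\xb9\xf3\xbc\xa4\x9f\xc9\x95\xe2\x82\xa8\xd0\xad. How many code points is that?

Byte at offset 0: 0xEF = 11101111 → 3-byte char (#1). Advance 3.
Byte at offset 3: 0xF0 = 11110000 → 4-byte char (#2). Advance 4.
Byte at offset 7: 0x44 = 01000100 → 1-byte char (#3). Advance 1.
Byte at offset 8: 0x7D = 01111101 → 1-byte char (#4). Advance 1.
Byte at offset 9: 0xF0 = 11110000 → 4-byte char (#5). Advance 4.
Byte at offset 13: 0xF1 = 11110001 → 4-byte char (#6). Advance 4.
Byte at offset 17: 0xF3 = 11110011 → 4-byte char (#7). Advance 4.
Byte at offset 21: 0xC9 = 11001001 → 2-byte char (#8). Advance 2.
Byte at offset 23: 0xE2 = 11100010 → 3-byte char (#9). Advance 3.
Byte at offset 26: 0xD0 = 11010000 → 2-byte char (#10). Advance 2.
Reached end at offset 28 after 10 code points.

10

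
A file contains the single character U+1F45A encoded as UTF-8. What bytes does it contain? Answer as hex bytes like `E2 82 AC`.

U+1F45A = 0x1F45A = 128090 decimal. In range U+10000–U+10FFFF → 4-byte form: 11110xxx 10xxxxxx 10xxxxxx 10xxxxxx.
Binary (21 bits): 000011111010001011010.
Split 3+6+6+6: 000 | 011111 | 010001 | 011010.
Byte 1: 11110000 = 0xF0.
Byte 2: 10011111 = 0x9F.
Byte 3: 10010001 = 0x91.
Byte 4: 10011010 = 0x9A.

F0 9F 91 9A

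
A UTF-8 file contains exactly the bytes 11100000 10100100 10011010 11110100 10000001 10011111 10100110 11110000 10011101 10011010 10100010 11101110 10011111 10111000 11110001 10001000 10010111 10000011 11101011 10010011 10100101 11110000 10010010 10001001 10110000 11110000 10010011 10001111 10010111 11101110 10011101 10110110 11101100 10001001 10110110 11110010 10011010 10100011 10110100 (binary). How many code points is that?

11

Byte at offset 0: 0xE0 = 11100000 → 3-byte char (#1). Advance 3.
Byte at offset 3: 0xF4 = 11110100 → 4-byte char (#2). Advance 4.
Byte at offset 7: 0xF0 = 11110000 → 4-byte char (#3). Advance 4.
Byte at offset 11: 0xEE = 11101110 → 3-byte char (#4). Advance 3.
Byte at offset 14: 0xF1 = 11110001 → 4-byte char (#5). Advance 4.
Byte at offset 18: 0xEB = 11101011 → 3-byte char (#6). Advance 3.
Byte at offset 21: 0xF0 = 11110000 → 4-byte char (#7). Advance 4.
Byte at offset 25: 0xF0 = 11110000 → 4-byte char (#8). Advance 4.
Byte at offset 29: 0xEE = 11101110 → 3-byte char (#9). Advance 3.
Byte at offset 32: 0xEC = 11101100 → 3-byte char (#10). Advance 3.
Byte at offset 35: 0xF2 = 11110010 → 4-byte char (#11). Advance 4.
Reached end at offset 39 after 11 code points.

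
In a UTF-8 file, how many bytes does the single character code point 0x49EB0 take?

U+49EB0 = 0x49EB0. UTF-8 uses 1 byte below 0x80, 2 below 0x800, 3 below 0x10000, 4 up to 0x10FFFF. 0x49EB0 is in U+10000–U+10FFFF → 4 bytes.

4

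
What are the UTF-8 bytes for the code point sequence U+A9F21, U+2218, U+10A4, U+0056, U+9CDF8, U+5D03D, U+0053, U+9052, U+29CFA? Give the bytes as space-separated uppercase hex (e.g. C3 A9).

F2 A9 BC A1 E2 88 98 E1 82 A4 56 F2 9C B7 B8 F1 9D 80 BD 53 E9 81 92 F0 A9 B3 BA

U+A9F21: 4-byte form → F2 A9 BC A1.
U+2218: 3-byte form → E2 88 98.
U+10A4: 3-byte form → E1 82 A4.
U+0056: 1-byte form → 56.
U+9CDF8: 4-byte form → F2 9C B7 B8.
U+5D03D: 4-byte form → F1 9D 80 BD.
U+0053: 1-byte form → 53.
U+9052: 3-byte form → E9 81 92.
U+29CFA: 4-byte form → F0 A9 B3 BA.
Concatenated (27 bytes): F2 A9 BC A1 E2 88 98 E1 82 A4 56 F2 9C B7 B8 F1 9D 80 BD 53 E9 81 92 F0 A9 B3 BA.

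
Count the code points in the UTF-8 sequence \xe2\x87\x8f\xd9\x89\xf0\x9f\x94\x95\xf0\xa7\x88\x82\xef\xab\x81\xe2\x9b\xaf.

Byte at offset 0: 0xE2 = 11100010 → 3-byte char (#1). Advance 3.
Byte at offset 3: 0xD9 = 11011001 → 2-byte char (#2). Advance 2.
Byte at offset 5: 0xF0 = 11110000 → 4-byte char (#3). Advance 4.
Byte at offset 9: 0xF0 = 11110000 → 4-byte char (#4). Advance 4.
Byte at offset 13: 0xEF = 11101111 → 3-byte char (#5). Advance 3.
Byte at offset 16: 0xE2 = 11100010 → 3-byte char (#6). Advance 3.
Reached end at offset 19 after 6 code points.

6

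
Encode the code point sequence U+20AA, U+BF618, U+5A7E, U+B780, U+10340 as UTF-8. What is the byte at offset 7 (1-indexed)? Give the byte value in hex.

0x98

1-indexed offset 7 is 0-indexed offset 6.
U+20AA → 3-byte form E2 82 AA at offsets 0–2.
U+BF618 → 4-byte form F2 BF 98 98 at offsets 3–6.
Offset 6 falls in char 2's range; it's byte 4 of F2 BF 98 98 = 0x98.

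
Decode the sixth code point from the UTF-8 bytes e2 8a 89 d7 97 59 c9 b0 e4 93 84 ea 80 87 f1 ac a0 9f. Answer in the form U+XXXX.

U+A007

Offset 0: leading byte 0xE2 = 11100010 → 3-byte char #1 = E2 8A 89.
Offset 3: leading byte 0xD7 = 11010111 → 2-byte char #2 = D7 97.
Offset 5: leading byte 0x59 = 01011001 → 1-byte char #3 = 59.
Offset 6: leading byte 0xC9 = 11001001 → 2-byte char #4 = C9 B0.
Offset 8: leading byte 0xE4 = 11100100 → 3-byte char #5 = E4 93 84.
Offset 11: leading byte 0xEA = 11101010 → 3-byte char #6 = EA 80 87.
Leading byte 0xEA = 11101010 matches 1110xxxx → 3-byte sequence.
Byte 1: 0xEA = 11101010, payload 1010 (4 bits).
Byte 2: 0x80 = 10000000 (10xxxxxx ✓), payload 000000.
Byte 3: 0x87 = 10000111 (10xxxxxx ✓), payload 000111.
Concatenate: 1010000000000111 = 0xA007 (16 bits → U+A007).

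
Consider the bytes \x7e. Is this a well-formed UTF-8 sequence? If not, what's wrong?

valid

Leading byte 0x7E = 01111110 → 1-byte form.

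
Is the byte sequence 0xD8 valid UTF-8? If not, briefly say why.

Leading byte 0xD8 = 11011000 → 2-byte form, but only 1 byte is present.

invalid (sequence truncated)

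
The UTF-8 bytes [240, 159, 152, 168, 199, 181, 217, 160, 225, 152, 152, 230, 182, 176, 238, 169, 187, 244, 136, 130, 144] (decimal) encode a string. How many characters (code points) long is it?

Byte at offset 0: 0xF0 = 11110000 → 4-byte char (#1). Advance 4.
Byte at offset 4: 0xC7 = 11000111 → 2-byte char (#2). Advance 2.
Byte at offset 6: 0xD9 = 11011001 → 2-byte char (#3). Advance 2.
Byte at offset 8: 0xE1 = 11100001 → 3-byte char (#4). Advance 3.
Byte at offset 11: 0xE6 = 11100110 → 3-byte char (#5). Advance 3.
Byte at offset 14: 0xEE = 11101110 → 3-byte char (#6). Advance 3.
Byte at offset 17: 0xF4 = 11110100 → 4-byte char (#7). Advance 4.
Reached end at offset 21 after 7 code points.

7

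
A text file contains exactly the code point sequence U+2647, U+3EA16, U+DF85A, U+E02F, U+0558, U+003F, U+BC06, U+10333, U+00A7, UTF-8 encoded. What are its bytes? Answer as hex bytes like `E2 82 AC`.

U+2647: 3-byte form → E2 99 87.
U+3EA16: 4-byte form → F0 BE A8 96.
U+DF85A: 4-byte form → F3 9F A1 9A.
U+E02F: 3-byte form → EE 80 AF.
U+0558: 2-byte form → D5 98.
U+003F: 1-byte form → 3F.
U+BC06: 3-byte form → EB B0 86.
U+10333: 4-byte form → F0 90 8C B3.
U+00A7: 2-byte form → C2 A7.
Concatenated (26 bytes): E2 99 87 F0 BE A8 96 F3 9F A1 9A EE 80 AF D5 98 3F EB B0 86 F0 90 8C B3 C2 A7.

E2 99 87 F0 BE A8 96 F3 9F A1 9A EE 80 AF D5 98 3F EB B0 86 F0 90 8C B3 C2 A7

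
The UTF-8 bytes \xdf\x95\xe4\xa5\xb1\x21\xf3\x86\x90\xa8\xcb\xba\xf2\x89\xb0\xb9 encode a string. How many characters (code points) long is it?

6

Byte at offset 0: 0xDF = 11011111 → 2-byte char (#1). Advance 2.
Byte at offset 2: 0xE4 = 11100100 → 3-byte char (#2). Advance 3.
Byte at offset 5: 0x21 = 00100001 → 1-byte char (#3). Advance 1.
Byte at offset 6: 0xF3 = 11110011 → 4-byte char (#4). Advance 4.
Byte at offset 10: 0xCB = 11001011 → 2-byte char (#5). Advance 2.
Byte at offset 12: 0xF2 = 11110010 → 4-byte char (#6). Advance 4.
Reached end at offset 16 after 6 code points.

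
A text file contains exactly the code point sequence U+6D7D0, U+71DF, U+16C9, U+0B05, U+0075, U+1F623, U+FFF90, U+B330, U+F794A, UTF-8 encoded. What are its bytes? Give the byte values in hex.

U+6D7D0: 4-byte form → F1 AD 9F 90.
U+71DF: 3-byte form → E7 87 9F.
U+16C9: 3-byte form → E1 9B 89.
U+0B05: 3-byte form → E0 AC 85.
U+0075: 1-byte form → 75.
U+1F623: 4-byte form → F0 9F 98 A3.
U+FFF90: 4-byte form → F3 BF BE 90.
U+B330: 3-byte form → EB 8C B0.
U+F794A: 4-byte form → F3 B7 A5 8A.
Concatenated (29 bytes): F1 AD 9F 90 E7 87 9F E1 9B 89 E0 AC 85 75 F0 9F 98 A3 F3 BF BE 90 EB 8C B0 F3 B7 A5 8A.

F1 AD 9F 90 E7 87 9F E1 9B 89 E0 AC 85 75 F0 9F 98 A3 F3 BF BE 90 EB 8C B0 F3 B7 A5 8A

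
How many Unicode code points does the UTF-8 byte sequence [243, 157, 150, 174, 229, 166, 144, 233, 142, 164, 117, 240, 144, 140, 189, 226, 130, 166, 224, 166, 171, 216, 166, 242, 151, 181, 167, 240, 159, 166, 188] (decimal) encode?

10

Byte at offset 0: 0xF3 = 11110011 → 4-byte char (#1). Advance 4.
Byte at offset 4: 0xE5 = 11100101 → 3-byte char (#2). Advance 3.
Byte at offset 7: 0xE9 = 11101001 → 3-byte char (#3). Advance 3.
Byte at offset 10: 0x75 = 01110101 → 1-byte char (#4). Advance 1.
Byte at offset 11: 0xF0 = 11110000 → 4-byte char (#5). Advance 4.
Byte at offset 15: 0xE2 = 11100010 → 3-byte char (#6). Advance 3.
Byte at offset 18: 0xE0 = 11100000 → 3-byte char (#7). Advance 3.
Byte at offset 21: 0xD8 = 11011000 → 2-byte char (#8). Advance 2.
Byte at offset 23: 0xF2 = 11110010 → 4-byte char (#9). Advance 4.
Byte at offset 27: 0xF0 = 11110000 → 4-byte char (#10). Advance 4.
Reached end at offset 31 after 10 code points.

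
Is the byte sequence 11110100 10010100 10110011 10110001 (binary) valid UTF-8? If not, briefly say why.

Leading byte 0xF4 = 11110100 → 4-byte form.
Payload = 0x114CF1, which exceeds U+10FFFF, the maximum Unicode code point. (Leading bytes F5–FF, or F4 followed by ≥ 0x90, are invalid.)

invalid (encodes a value above U+10FFFF)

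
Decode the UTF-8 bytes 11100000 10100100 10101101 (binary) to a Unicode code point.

U+092D

Leading byte 0xE0 = 11100000 matches 1110xxxx → 3-byte sequence.
Byte 1: 0xE0 = 11100000, payload 0000 (4 bits).
Byte 2: 0xA4 = 10100100 (10xxxxxx ✓), payload 100100.
Byte 3: 0xAD = 10101101 (10xxxxxx ✓), payload 101101.
Concatenate: 0000100100101101 = 0x92D (16 bits → U+092D).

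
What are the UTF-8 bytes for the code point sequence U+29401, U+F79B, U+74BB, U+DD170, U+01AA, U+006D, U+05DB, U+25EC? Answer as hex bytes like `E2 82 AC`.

U+29401: 4-byte form → F0 A9 90 81.
U+F79B: 3-byte form → EF 9E 9B.
U+74BB: 3-byte form → E7 92 BB.
U+DD170: 4-byte form → F3 9D 85 B0.
U+01AA: 2-byte form → C6 AA.
U+006D: 1-byte form → 6D.
U+05DB: 2-byte form → D7 9B.
U+25EC: 3-byte form → E2 97 AC.
Concatenated (22 bytes): F0 A9 90 81 EF 9E 9B E7 92 BB F3 9D 85 B0 C6 AA 6D D7 9B E2 97 AC.

F0 A9 90 81 EF 9E 9B E7 92 BB F3 9D 85 B0 C6 AA 6D D7 9B E2 97 AC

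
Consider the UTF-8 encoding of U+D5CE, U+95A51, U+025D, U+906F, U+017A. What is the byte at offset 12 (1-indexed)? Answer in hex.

0xAF

1-indexed offset 12 is 0-indexed offset 11.
U+D5CE → 3-byte form ED 97 8E at offsets 0–2.
U+95A51 → 4-byte form F2 95 A9 91 at offsets 3–6.
U+025D → 2-byte form C9 9D at offsets 7–8.
U+906F → 3-byte form E9 81 AF at offsets 9–11.
Offset 11 falls in char 4's range; it's byte 3 of E9 81 AF = 0xAF.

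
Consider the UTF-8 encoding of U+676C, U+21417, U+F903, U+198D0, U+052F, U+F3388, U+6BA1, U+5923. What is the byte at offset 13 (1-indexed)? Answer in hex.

1-indexed offset 13 is 0-indexed offset 12.
U+676C → 3-byte form E6 9D AC at offsets 0–2.
U+21417 → 4-byte form F0 A1 90 97 at offsets 3–6.
U+F903 → 3-byte form EF A4 83 at offsets 7–9.
U+198D0 → 4-byte form F0 99 A3 90 at offsets 10–13.
Offset 12 falls in char 4's range; it's byte 3 of F0 99 A3 90 = 0xA3.

0xA3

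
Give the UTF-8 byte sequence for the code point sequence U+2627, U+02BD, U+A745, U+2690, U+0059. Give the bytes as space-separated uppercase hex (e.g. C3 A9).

U+2627: 3-byte form → E2 98 A7.
U+02BD: 2-byte form → CA BD.
U+A745: 3-byte form → EA 9D 85.
U+2690: 3-byte form → E2 9A 90.
U+0059: 1-byte form → 59.
Concatenated (12 bytes): E2 98 A7 CA BD EA 9D 85 E2 9A 90 59.

E2 98 A7 CA BD EA 9D 85 E2 9A 90 59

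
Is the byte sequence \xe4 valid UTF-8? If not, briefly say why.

invalid (sequence truncated)

Leading byte 0xE4 = 11100100 → 3-byte form, but only 1 byte is present.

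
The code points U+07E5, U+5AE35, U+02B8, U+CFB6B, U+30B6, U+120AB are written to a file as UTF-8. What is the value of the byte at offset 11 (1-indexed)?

0xAD

1-indexed offset 11 is 0-indexed offset 10.
U+07E5 → 2-byte form DF A5 at offsets 0–1.
U+5AE35 → 4-byte form F1 9A B8 B5 at offsets 2–5.
U+02B8 → 2-byte form CA B8 at offsets 6–7.
U+CFB6B → 4-byte form F3 8F AD AB at offsets 8–11.
Offset 10 falls in char 4's range; it's byte 3 of F3 8F AD AB = 0xAD.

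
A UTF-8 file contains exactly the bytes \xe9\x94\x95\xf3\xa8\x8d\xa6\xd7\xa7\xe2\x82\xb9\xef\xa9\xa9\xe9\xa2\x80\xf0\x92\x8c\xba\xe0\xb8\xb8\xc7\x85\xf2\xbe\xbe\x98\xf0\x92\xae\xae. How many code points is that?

11

Byte at offset 0: 0xE9 = 11101001 → 3-byte char (#1). Advance 3.
Byte at offset 3: 0xF3 = 11110011 → 4-byte char (#2). Advance 4.
Byte at offset 7: 0xD7 = 11010111 → 2-byte char (#3). Advance 2.
Byte at offset 9: 0xE2 = 11100010 → 3-byte char (#4). Advance 3.
Byte at offset 12: 0xEF = 11101111 → 3-byte char (#5). Advance 3.
Byte at offset 15: 0xE9 = 11101001 → 3-byte char (#6). Advance 3.
Byte at offset 18: 0xF0 = 11110000 → 4-byte char (#7). Advance 4.
Byte at offset 22: 0xE0 = 11100000 → 3-byte char (#8). Advance 3.
Byte at offset 25: 0xC7 = 11000111 → 2-byte char (#9). Advance 2.
Byte at offset 27: 0xF2 = 11110010 → 4-byte char (#10). Advance 4.
Byte at offset 31: 0xF0 = 11110000 → 4-byte char (#11). Advance 4.
Reached end at offset 35 after 11 code points.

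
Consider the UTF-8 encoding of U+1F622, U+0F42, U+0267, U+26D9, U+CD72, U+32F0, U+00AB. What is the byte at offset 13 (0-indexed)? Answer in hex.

0xB5

U+1F622 → 4-byte form F0 9F 98 A2 at offsets 0–3.
U+0F42 → 3-byte form E0 BD 82 at offsets 4–6.
U+0267 → 2-byte form C9 A7 at offsets 7–8.
U+26D9 → 3-byte form E2 9B 99 at offsets 9–11.
U+CD72 → 3-byte form EC B5 B2 at offsets 12–14.
Offset 13 falls in char 5's range; it's byte 2 of EC B5 B2 = 0xB5.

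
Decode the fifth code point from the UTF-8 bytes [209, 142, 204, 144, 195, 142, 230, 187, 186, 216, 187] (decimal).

U+063B

Offset 0: leading byte 0xD1 = 11010001 → 2-byte char #1 = D1 8E.
Offset 2: leading byte 0xCC = 11001100 → 2-byte char #2 = CC 90.
Offset 4: leading byte 0xC3 = 11000011 → 2-byte char #3 = C3 8E.
Offset 6: leading byte 0xE6 = 11100110 → 3-byte char #4 = E6 BB BA.
Offset 9: leading byte 0xD8 = 11011000 → 2-byte char #5 = D8 BB.
Leading byte 0xD8 = 11011000 matches 110xxxxx → 2-byte sequence.
Byte 1: 0xD8 = 11011000, payload 11000 (5 bits).
Byte 2: 0xBB = 10111011 (10xxxxxx ✓), payload 111011.
Concatenate: 11000111011 = 0x63B (11 bits → U+063B).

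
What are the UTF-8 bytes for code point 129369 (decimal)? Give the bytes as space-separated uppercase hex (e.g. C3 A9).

F0 9F A5 99

U+1F959 = 0x1F959 = 129369 decimal. In range U+10000–U+10FFFF → 4-byte form: 11110xxx 10xxxxxx 10xxxxxx 10xxxxxx.
Binary (21 bits): 000011111100101011001.
Split 3+6+6+6: 000 | 011111 | 100101 | 011001.
Byte 1: 11110000 = 0xF0.
Byte 2: 10011111 = 0x9F.
Byte 3: 10100101 = 0xA5.
Byte 4: 10011001 = 0x99.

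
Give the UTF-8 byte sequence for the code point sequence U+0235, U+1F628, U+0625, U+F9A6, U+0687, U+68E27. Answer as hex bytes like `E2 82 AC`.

C8 B5 F0 9F 98 A8 D8 A5 EF A6 A6 DA 87 F1 A8 B8 A7

U+0235: 2-byte form → C8 B5.
U+1F628: 4-byte form → F0 9F 98 A8.
U+0625: 2-byte form → D8 A5.
U+F9A6: 3-byte form → EF A6 A6.
U+0687: 2-byte form → DA 87.
U+68E27: 4-byte form → F1 A8 B8 A7.
Concatenated (17 bytes): C8 B5 F0 9F 98 A8 D8 A5 EF A6 A6 DA 87 F1 A8 B8 A7.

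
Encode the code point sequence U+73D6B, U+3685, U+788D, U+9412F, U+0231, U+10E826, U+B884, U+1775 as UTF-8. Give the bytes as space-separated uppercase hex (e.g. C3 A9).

F1 B3 B5 AB E3 9A 85 E7 A2 8D F2 94 84 AF C8 B1 F4 8E A0 A6 EB A2 84 E1 9D B5

U+73D6B: 4-byte form → F1 B3 B5 AB.
U+3685: 3-byte form → E3 9A 85.
U+788D: 3-byte form → E7 A2 8D.
U+9412F: 4-byte form → F2 94 84 AF.
U+0231: 2-byte form → C8 B1.
U+10E826: 4-byte form → F4 8E A0 A6.
U+B884: 3-byte form → EB A2 84.
U+1775: 3-byte form → E1 9D B5.
Concatenated (26 bytes): F1 B3 B5 AB E3 9A 85 E7 A2 8D F2 94 84 AF C8 B1 F4 8E A0 A6 EB A2 84 E1 9D B5.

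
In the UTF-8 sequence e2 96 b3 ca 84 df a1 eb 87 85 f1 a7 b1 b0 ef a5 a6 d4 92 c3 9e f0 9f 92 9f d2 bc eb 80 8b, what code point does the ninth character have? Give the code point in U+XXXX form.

Offset 0: leading byte 0xE2 = 11100010 → 3-byte char #1 = E2 96 B3.
Offset 3: leading byte 0xCA = 11001010 → 2-byte char #2 = CA 84.
Offset 5: leading byte 0xDF = 11011111 → 2-byte char #3 = DF A1.
Offset 7: leading byte 0xEB = 11101011 → 3-byte char #4 = EB 87 85.
Offset 10: leading byte 0xF1 = 11110001 → 4-byte char #5 = F1 A7 B1 B0.
Offset 14: leading byte 0xEF = 11101111 → 3-byte char #6 = EF A5 A6.
Offset 17: leading byte 0xD4 = 11010100 → 2-byte char #7 = D4 92.
Offset 19: leading byte 0xC3 = 11000011 → 2-byte char #8 = C3 9E.
Offset 21: leading byte 0xF0 = 11110000 → 4-byte char #9 = F0 9F 92 9F.
Leading byte 0xF0 = 11110000 matches 11110xxx → 4-byte sequence.
Byte 1: 0xF0 = 11110000, payload 000 (3 bits).
Byte 2: 0x9F = 10011111 (10xxxxxx ✓), payload 011111.
Byte 3: 0x92 = 10010010 (10xxxxxx ✓), payload 010010.
Byte 4: 0x9F = 10011111 (10xxxxxx ✓), payload 011111.
Concatenate: 000011111010010011111 = 0x1F49F (21 bits → U+1F49F).

U+1F49F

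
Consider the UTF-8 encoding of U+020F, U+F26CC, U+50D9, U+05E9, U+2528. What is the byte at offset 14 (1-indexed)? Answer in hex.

1-indexed offset 14 is 0-indexed offset 13.
U+020F → 2-byte form C8 8F at offsets 0–1.
U+F26CC → 4-byte form F3 B2 9B 8C at offsets 2–5.
U+50D9 → 3-byte form E5 83 99 at offsets 6–8.
U+05E9 → 2-byte form D7 A9 at offsets 9–10.
U+2528 → 3-byte form E2 94 A8 at offsets 11–13.
Offset 13 falls in char 5's range; it's byte 3 of E2 94 A8 = 0xA8.

0xA8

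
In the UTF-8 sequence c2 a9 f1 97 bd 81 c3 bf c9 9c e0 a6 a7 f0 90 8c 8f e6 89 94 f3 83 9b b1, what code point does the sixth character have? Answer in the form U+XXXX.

Offset 0: leading byte 0xC2 = 11000010 → 2-byte char #1 = C2 A9.
Offset 2: leading byte 0xF1 = 11110001 → 4-byte char #2 = F1 97 BD 81.
Offset 6: leading byte 0xC3 = 11000011 → 2-byte char #3 = C3 BF.
Offset 8: leading byte 0xC9 = 11001001 → 2-byte char #4 = C9 9C.
Offset 10: leading byte 0xE0 = 11100000 → 3-byte char #5 = E0 A6 A7.
Offset 13: leading byte 0xF0 = 11110000 → 4-byte char #6 = F0 90 8C 8F.
Leading byte 0xF0 = 11110000 matches 11110xxx → 4-byte sequence.
Byte 1: 0xF0 = 11110000, payload 000 (3 bits).
Byte 2: 0x90 = 10010000 (10xxxxxx ✓), payload 010000.
Byte 3: 0x8C = 10001100 (10xxxxxx ✓), payload 001100.
Byte 4: 0x8F = 10001111 (10xxxxxx ✓), payload 001111.
Concatenate: 000010000001100001111 = 0x1030F (21 bits → U+1030F).

U+1030F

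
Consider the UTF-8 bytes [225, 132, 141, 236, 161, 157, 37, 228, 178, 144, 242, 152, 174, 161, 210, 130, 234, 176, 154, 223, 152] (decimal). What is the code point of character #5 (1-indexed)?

U+98BA1

Offset 0: leading byte 0xE1 = 11100001 → 3-byte char #1 = E1 84 8D.
Offset 3: leading byte 0xEC = 11101100 → 3-byte char #2 = EC A1 9D.
Offset 6: leading byte 0x25 = 00100101 → 1-byte char #3 = 25.
Offset 7: leading byte 0xE4 = 11100100 → 3-byte char #4 = E4 B2 90.
Offset 10: leading byte 0xF2 = 11110010 → 4-byte char #5 = F2 98 AE A1.
Leading byte 0xF2 = 11110010 matches 11110xxx → 4-byte sequence.
Byte 1: 0xF2 = 11110010, payload 010 (3 bits).
Byte 2: 0x98 = 10011000 (10xxxxxx ✓), payload 011000.
Byte 3: 0xAE = 10101110 (10xxxxxx ✓), payload 101110.
Byte 4: 0xA1 = 10100001 (10xxxxxx ✓), payload 100001.
Concatenate: 010011000101110100001 = 0x98BA1 (21 bits → U+98BA1).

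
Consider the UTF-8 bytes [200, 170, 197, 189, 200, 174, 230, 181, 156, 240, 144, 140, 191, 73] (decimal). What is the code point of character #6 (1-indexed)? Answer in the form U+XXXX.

U+0049

Offset 0: leading byte 0xC8 = 11001000 → 2-byte char #1 = C8 AA.
Offset 2: leading byte 0xC5 = 11000101 → 2-byte char #2 = C5 BD.
Offset 4: leading byte 0xC8 = 11001000 → 2-byte char #3 = C8 AE.
Offset 6: leading byte 0xE6 = 11100110 → 3-byte char #4 = E6 B5 9C.
Offset 9: leading byte 0xF0 = 11110000 → 4-byte char #5 = F0 90 8C BF.
Offset 13: leading byte 0x49 = 01001001 → 1-byte char #6 = 49.
Leading byte 0x49 = 01001001 matches 0xxxxxxx → 1-byte sequence.
Byte 1: 0x49 = 01001001, payload 1001001 (7 bits).
Concatenate: 1001001 = 0x49 (7 bits → U+0049).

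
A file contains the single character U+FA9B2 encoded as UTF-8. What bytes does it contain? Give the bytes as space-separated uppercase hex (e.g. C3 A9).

U+FA9B2 = 0xFA9B2 = 1026482 decimal. In range U+10000–U+10FFFF → 4-byte form: 11110xxx 10xxxxxx 10xxxxxx 10xxxxxx.
Binary (21 bits): 011111010100110110010.
Split 3+6+6+6: 011 | 111010 | 100110 | 110010.
Byte 1: 11110011 = 0xF3.
Byte 2: 10111010 = 0xBA.
Byte 3: 10100110 = 0xA6.
Byte 4: 10110010 = 0xB2.

F3 BA A6 B2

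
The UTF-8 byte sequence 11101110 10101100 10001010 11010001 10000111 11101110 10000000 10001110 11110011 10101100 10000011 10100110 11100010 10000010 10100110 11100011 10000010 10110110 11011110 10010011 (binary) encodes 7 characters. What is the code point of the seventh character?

Offset 0: leading byte 0xEE = 11101110 → 3-byte char #1 = EE AC 8A.
Offset 3: leading byte 0xD1 = 11010001 → 2-byte char #2 = D1 87.
Offset 5: leading byte 0xEE = 11101110 → 3-byte char #3 = EE 80 8E.
Offset 8: leading byte 0xF3 = 11110011 → 4-byte char #4 = F3 AC 83 A6.
Offset 12: leading byte 0xE2 = 11100010 → 3-byte char #5 = E2 82 A6.
Offset 15: leading byte 0xE3 = 11100011 → 3-byte char #6 = E3 82 B6.
Offset 18: leading byte 0xDE = 11011110 → 2-byte char #7 = DE 93.
Leading byte 0xDE = 11011110 matches 110xxxxx → 2-byte sequence.
Byte 1: 0xDE = 11011110, payload 11110 (5 bits).
Byte 2: 0x93 = 10010011 (10xxxxxx ✓), payload 010011.
Concatenate: 11110010011 = 0x793 (11 bits → U+0793).

U+0793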